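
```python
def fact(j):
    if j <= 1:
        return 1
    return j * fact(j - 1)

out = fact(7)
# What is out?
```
Call trace:
fact(j=7)
  fact(j=6)
    fact(j=5)
      fact(j=4)
        fact(j=3)
          fact(j=2)
            fact(j=1)
            -> return 1
          -> return 2
        -> return 6
      -> return 24
    -> return 120
  -> return 720
-> return 5040

Final answer: 5040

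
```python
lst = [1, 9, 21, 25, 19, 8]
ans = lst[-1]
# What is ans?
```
Trace:
  lst=[1, 9, 21, 25, 19, 8]
  lst=[1, 9, 21, 25, 19, 8], ans=8

Final answer: 8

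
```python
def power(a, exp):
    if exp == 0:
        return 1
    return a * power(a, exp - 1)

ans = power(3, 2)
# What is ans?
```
Call trace:
power(a=3, exp=2)
  power(a=3, exp=1)
    power(a=3, exp=0)
    -> return 1
  -> return 3
-> return 9

Final answer: 9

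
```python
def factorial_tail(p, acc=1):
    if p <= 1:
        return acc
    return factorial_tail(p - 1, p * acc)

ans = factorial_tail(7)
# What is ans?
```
Call trace:
factorial_tail(p=7, acc=1)
  factorial_tail(p=6, acc=7)
    factorial_tail(p=5, acc=42)
      factorial_tail(p=4, acc=210)
        factorial_tail(p=3, acc=840)
          factorial_tail(p=2, acc=2520)
            factorial_tail(p=1, acc=5040)
            -> return 5040
          -> return 5040
        -> return 5040
      -> return 5040
    -> return 5040
  -> return 5040
-> return 5040

Final answer: 5040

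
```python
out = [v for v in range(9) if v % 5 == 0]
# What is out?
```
Trace:
  v=0
  v=1
  v=2
  v=3
  v=4
  v=5
  v=6
  v=7
  v=8
  out=[0, 5]

Final answer: [0, 5]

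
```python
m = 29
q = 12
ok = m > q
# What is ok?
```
Trace:
  m=29
  m=29, q=12
  m=29, q=12, ok=True

Final answer: True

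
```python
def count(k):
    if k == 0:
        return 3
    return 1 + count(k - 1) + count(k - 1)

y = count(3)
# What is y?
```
Call trace (a repeated sub-call is expanded the first time; later identical calls just restate its return value):
count(k=3)
  count(k=2)
    count(k=1)
      count(k=0)
      -> return 3
      count(k=0)
      -> return 3
    -> return 7
    count(k=1) -> return 7  (same call as traced above)
  -> return 15
  count(k=2) -> return 15  (same call as traced above)
-> return 31

Final answer: 31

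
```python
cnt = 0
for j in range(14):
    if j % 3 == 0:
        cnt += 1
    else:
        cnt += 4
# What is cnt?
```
Trace:
  cnt=0
  cnt=1, j=0
  cnt=5, j=1
  cnt=9, j=2
  cnt=10, j=3
  cnt=14, j=4
  cnt=18, j=5
  cnt=19, j=6
  cnt=23, j=7
  cnt=27, j=8
  cnt=28, j=9
  cnt=32, j=10
  cnt=36, j=11
  cnt=37, j=12
  cnt=41, j=13

Final answer: 41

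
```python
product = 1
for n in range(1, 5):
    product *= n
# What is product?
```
Trace:
  product=1
  product=1, n=1
  product=2, n=2
  product=6, n=3
  product=24, n=4

Final answer: 24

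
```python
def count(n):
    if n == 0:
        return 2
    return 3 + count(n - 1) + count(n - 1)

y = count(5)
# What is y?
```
Call trace (a repeated sub-call is expanded the first time; later identical calls just restate its return value):
count(n=5)
  count(n=4)
    count(n=3)
      count(n=2)
        count(n=1)
          count(n=0)
          -> return 2
          count(n=0)
          -> return 2
        -> return 7
        count(n=1) -> return 7  (same call as traced above)
      -> return 17
      count(n=2) -> return 17  (same call as traced above)
    -> return 37
    count(n=3) -> return 37  (same call as traced above)
  -> return 77
  count(n=4) -> return 77  (same call as traced above)
-> return 157

Final answer: 157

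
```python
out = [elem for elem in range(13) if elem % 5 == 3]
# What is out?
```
Trace:
  elem=0
  elem=1
  elem=2
  elem=3
  elem=4
  elem=5
  elem=6
  elem=7
  elem=8
  elem=9
  elem=10
  elem=11
  elem=12
  out=[3, 8]

Final answer: [3, 8]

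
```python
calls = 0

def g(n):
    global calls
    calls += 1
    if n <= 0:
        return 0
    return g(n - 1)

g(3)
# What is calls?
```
Call trace:
g(n=3)
  g(n=2)
    g(n=1)
      g(n=0)
      -> return 0
    -> return 0
  -> return 0
-> return 0

calls is incremented once per call. g is entered once for each n = 3, 2, 1, 0 (the n <= 0 call returns without recursing), i.e. 3 + 1 calls.
calls = 4

Final answer: 4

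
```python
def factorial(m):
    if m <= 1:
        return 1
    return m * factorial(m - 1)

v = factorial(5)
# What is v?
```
Call trace:
factorial(m=5)
  factorial(m=4)
    factorial(m=3)
      factorial(m=2)
        factorial(m=1)
        -> return 1
      -> return 2
    -> return 6
  -> return 24
-> return 120

Final answer: 120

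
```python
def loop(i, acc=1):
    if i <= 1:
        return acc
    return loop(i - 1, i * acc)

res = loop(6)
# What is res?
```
Call trace:
loop(i=6, acc=1)
  loop(i=5, acc=6)
    loop(i=4, acc=30)
      loop(i=3, acc=120)
        loop(i=2, acc=360)
          loop(i=1, acc=720)
          -> return 720
        -> return 720
      -> return 720
    -> return 720
  -> return 720
-> return 720

Final answer: 720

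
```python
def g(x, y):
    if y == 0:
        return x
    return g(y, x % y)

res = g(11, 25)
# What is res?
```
Call trace:
g(x=11, y=25)
  g(x=25, y=11)
    g(x=11, y=3)
      g(x=3, y=2)
        g(x=2, y=1)
          g(x=1, y=0)
          -> return 1
        -> return 1
      -> return 1
    -> return 1
  -> return 1
-> return 1

Final answer: 1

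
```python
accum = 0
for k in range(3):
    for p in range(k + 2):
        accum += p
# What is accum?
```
Trace:
  accum=0
  accum=0, k=0, p=0
  accum=1, k=0, p=1
  accum=1, k=1, p=0
  accum=2, k=1, p=1
  accum=4, k=1, p=2
  accum=4, k=2, p=0
  accum=5, k=2, p=1
  accum=7, k=2, p=2
  accum=10, k=2, p=3

Final answer: 10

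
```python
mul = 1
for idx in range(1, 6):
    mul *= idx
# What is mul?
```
Trace:
  mul=1
  mul=1, idx=1
  mul=2, idx=2
  mul=6, idx=3
  mul=24, idx=4
  mul=120, idx=5

Final answer: 120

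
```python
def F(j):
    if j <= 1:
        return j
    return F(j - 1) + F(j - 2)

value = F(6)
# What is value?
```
Call trace (a repeated sub-call is expanded the first time; later identical calls just restate its return value):
F(j=6)
  F(j=5)
    F(j=4)
      F(j=3)
        F(j=2)
          F(j=1)
          -> return 1
          F(j=0)
          -> return 0
        -> return 1
        F(j=1)
        -> return 1
      -> return 2
      F(j=2) -> return 1  (same call as traced above)
    -> return 3
    F(j=3) -> return 2  (same call as traced above)
  -> return 5
  F(j=4) -> return 3  (same call as traced above)
-> return 8

Final answer: 8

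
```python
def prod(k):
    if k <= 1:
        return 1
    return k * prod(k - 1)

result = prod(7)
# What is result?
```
Call trace:
prod(k=7)
  prod(k=6)
    prod(k=5)
      prod(k=4)
        prod(k=3)
          prod(k=2)
            prod(k=1)
            -> return 1
          -> return 2
        -> return 6
      -> return 24
    -> return 120
  -> return 720
-> return 5040

Final answer: 5040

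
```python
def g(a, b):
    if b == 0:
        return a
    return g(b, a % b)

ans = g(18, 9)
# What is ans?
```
Call trace:
g(a=18, b=9)
  g(a=9, b=0)
  -> return 9
-> return 9

Final answer: 9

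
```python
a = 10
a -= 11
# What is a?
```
Trace:
  a=10
  a=-1

Final answer: -1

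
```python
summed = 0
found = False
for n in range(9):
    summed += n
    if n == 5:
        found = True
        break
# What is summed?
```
Trace:
  summed=0
  summed=0, found=False
  summed=0, found=False, n=0
  summed=1, found=False, n=1
  summed=3, found=False, n=2
  summed=6, found=False, n=3
  summed=10, found=False, n=4
  summed=15, found=True, n=5

Final answer: 15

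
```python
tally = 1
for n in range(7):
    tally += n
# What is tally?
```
Trace:
  tally=1
  tally=1, n=0
  tally=2, n=1
  tally=4, n=2
  tally=7, n=3
  tally=11, n=4
  tally=16, n=5
  tally=22, n=6

Final answer: 22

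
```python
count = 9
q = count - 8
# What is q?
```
Trace:
  count=9
  count=9, q=1

Final answer: 1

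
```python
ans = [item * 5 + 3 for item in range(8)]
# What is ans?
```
Trace:
  item=0
  item=1
  item=2
  item=3
  item=4
  item=5
  item=6
  item=7
  ans=[3, 8, 13, 18, 23, 28, 33, 38]

Final answer: [3, 8, 13, 18, 23, 28, 33, 38]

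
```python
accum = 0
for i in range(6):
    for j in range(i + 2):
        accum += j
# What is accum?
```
Trace:
  accum=0
  accum=0, i=0, j=0
  accum=1, i=0, j=1
  accum=1, i=1, j=0
  accum=2, i=1, j=1
  accum=4, i=1, j=2
  accum=4, i=2, j=0
  accum=5, i=2, j=1
  accum=7, i=2, j=2
  accum=10, i=2, j=3
  accum=10, i=3, j=0
  accum=11, i=3, j=1
  accum=13, i=3, j=2
  accum=16, i=3, j=3
  accum=20, i=3, j=4
  accum=20, i=4, j=0
  accum=21, i=4, j=1
  accum=23, i=4, j=2
  accum=26, i=4, j=3
  accum=30, i=4, j=4
  accum=35, i=4, j=5
  accum=35, i=5, j=0
  accum=36, i=5, j=1
  accum=38, i=5, j=2
  accum=41, i=5, j=3
  accum=45, i=5, j=4
  accum=50, i=5, j=5
  accum=56, i=5, j=6

Final answer: 56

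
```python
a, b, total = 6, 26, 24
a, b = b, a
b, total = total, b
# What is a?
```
Trace:
  a=6, b=26, total=24
  a=26, b=6, total=24
  a=26, b=24, total=6

Final answer: 26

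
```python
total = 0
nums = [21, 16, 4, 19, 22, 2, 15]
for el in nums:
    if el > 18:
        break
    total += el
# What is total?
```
Trace:
  total=0
  total=0, el=21

Final answer: 0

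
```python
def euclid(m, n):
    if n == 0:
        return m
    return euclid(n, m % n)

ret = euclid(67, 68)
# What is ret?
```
Call trace:
euclid(m=67, n=68)
  euclid(m=68, n=67)
    euclid(m=67, n=1)
      euclid(m=1, n=0)
      -> return 1
    -> return 1
  -> return 1
-> return 1

Final answer: 1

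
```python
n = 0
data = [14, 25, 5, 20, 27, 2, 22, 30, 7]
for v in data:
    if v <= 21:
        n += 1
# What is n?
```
Trace:
  n=0
  n=1, v=14
  n=1, v=25
  n=2, v=5
  n=3, v=20
  n=3, v=27
  n=4, v=2
  n=4, v=22
  n=4, v=30
  n=5, v=7

Final answer: 5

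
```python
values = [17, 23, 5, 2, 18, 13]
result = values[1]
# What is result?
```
Trace:
  values=[17, 23, 5, 2, 18, 13]
  values=[17, 23, 5, 2, 18, 13], result=23

Final answer: 23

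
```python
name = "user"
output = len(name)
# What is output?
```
Trace:
  name='user'
  name='user', output=4

Final answer: 4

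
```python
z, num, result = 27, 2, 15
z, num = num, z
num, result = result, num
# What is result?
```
Trace:
  z=27, num=2, result=15
  z=2, num=27, result=15
  z=2, num=15, result=27

Final answer: 27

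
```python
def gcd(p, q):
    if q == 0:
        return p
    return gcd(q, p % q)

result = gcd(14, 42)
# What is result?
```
Call trace:
gcd(p=14, q=42)
  gcd(p=42, q=14)
    gcd(p=14, q=0)
    -> return 14
  -> return 14
-> return 14

Final answer: 14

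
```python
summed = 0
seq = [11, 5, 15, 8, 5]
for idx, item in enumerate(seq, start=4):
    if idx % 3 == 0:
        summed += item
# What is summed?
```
Trace:
  summed=0
  summed=0, idx=4, item=11
  summed=0, idx=5, item=5
  summed=15, idx=6, item=15
  summed=15, idx=7, item=8
  summed=15, idx=8, item=5

Final answer: 15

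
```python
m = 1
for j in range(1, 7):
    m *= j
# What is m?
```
Trace:
  m=1
  m=1, j=1
  m=2, j=2
  m=6, j=3
  m=24, j=4
  m=120, j=5
  m=720, j=6

Final answer: 720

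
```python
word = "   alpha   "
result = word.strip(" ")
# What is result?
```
Trace:
  word='   alpha   '
  word='   alpha   ', result='alpha'

Final answer: 'alpha'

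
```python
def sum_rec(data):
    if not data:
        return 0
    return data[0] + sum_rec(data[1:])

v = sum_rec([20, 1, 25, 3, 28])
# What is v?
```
Call trace:
sum_rec(data=[20, 1, 25, 3, 28])
  sum_rec(data=[1, 25, 3, 28])
    sum_rec(data=[25, 3, 28])
      sum_rec(data=[3, 28])
        sum_rec(data=[28])
          sum_rec(data=[])
          -> return 0
        -> return 28
      -> return 31
    -> return 56
  -> return 57
-> return 77

Final answer: 77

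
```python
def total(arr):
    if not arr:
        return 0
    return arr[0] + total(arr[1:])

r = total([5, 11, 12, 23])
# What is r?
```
Call trace:
total(arr=[5, 11, 12, 23])
  total(arr=[11, 12, 23])
    total(arr=[12, 23])
      total(arr=[23])
        total(arr=[])
        -> return 0
      -> return 23
    -> return 35
  -> return 46
-> return 51

Final answer: 51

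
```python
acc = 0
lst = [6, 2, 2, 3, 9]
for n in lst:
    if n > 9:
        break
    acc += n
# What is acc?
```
Trace:
  acc=0
  acc=6, n=6
  acc=8, n=2
  acc=10, n=2
  acc=13, n=3
  acc=22, n=9

Final answer: 22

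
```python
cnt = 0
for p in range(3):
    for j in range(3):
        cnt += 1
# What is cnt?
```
Trace:
  cnt=0
  cnt=1, p=0, j=0
  cnt=2, p=0, j=1
  cnt=3, p=0, j=2
  cnt=4, p=1, j=0
  cnt=5, p=1, j=1
  cnt=6, p=1, j=2
  cnt=7, p=2, j=0
  cnt=8, p=2, j=1
  cnt=9, p=2, j=2

Final answer: 9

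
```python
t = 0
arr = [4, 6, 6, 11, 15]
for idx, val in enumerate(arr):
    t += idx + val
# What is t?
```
Trace:
  t=0
  t=4, idx=0, val=4
  t=11, idx=1, val=6
  t=19, idx=2, val=6
  t=33, idx=3, val=11
  t=52, idx=4, val=15

Final answer: 52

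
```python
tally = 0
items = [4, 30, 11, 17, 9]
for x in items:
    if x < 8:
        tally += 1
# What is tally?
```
Trace:
  tally=0
  tally=1, x=4
  tally=1, x=30
  tally=1, x=11
  tally=1, x=17
  tally=1, x=9

Final answer: 1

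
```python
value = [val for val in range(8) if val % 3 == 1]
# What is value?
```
Trace:
  val=0
  val=1
  val=2
  val=3
  val=4
  val=5
  val=6
  val=7
  value=[1, 4, 7]

Final answer: [1, 4, 7]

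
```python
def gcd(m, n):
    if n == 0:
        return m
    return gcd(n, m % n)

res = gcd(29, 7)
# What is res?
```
Call trace:
gcd(m=29, n=7)
  gcd(m=7, n=1)
    gcd(m=1, n=0)
    -> return 1
  -> return 1
-> return 1

Final answer: 1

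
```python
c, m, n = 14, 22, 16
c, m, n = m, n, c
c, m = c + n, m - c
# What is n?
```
Trace:
  c=14, m=22, n=16
  c=22, m=16, n=14
  c=36, m=-6, n=14

Final answer: 14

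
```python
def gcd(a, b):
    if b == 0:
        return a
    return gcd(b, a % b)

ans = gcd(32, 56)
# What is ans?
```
Call trace:
gcd(a=32, b=56)
  gcd(a=56, b=32)
    gcd(a=32, b=24)
      gcd(a=24, b=8)
        gcd(a=8, b=0)
        -> return 8
      -> return 8
    -> return 8
  -> return 8
-> return 8

Final answer: 8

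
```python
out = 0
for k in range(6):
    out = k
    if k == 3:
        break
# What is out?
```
Trace:
  out=0
  out=0, k=0
  out=1, k=1
  out=2, k=2
  out=3, k=3

Final answer: 3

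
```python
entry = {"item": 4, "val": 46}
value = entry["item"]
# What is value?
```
Trace:
  entry={'item': 4, 'val': 46}
  entry={'item': 4, 'val': 46}, value=4

Final answer: 4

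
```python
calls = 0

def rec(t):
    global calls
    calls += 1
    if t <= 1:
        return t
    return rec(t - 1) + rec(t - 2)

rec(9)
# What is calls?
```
Call trace (a repeated sub-call is expanded the first time; later identical calls just restate its return value):
rec(t=9)
  rec(t=8)
    rec(t=7)
      rec(t=6)
        rec(t=5)
          rec(t=4)
            rec(t=3)
              rec(t=2)
                rec(t=1)
                -> return 1
                rec(t=0)
                -> return 0
              -> return 1
              rec(t=1)
              -> return 1
            -> return 2
            rec(t=2) -> return 1  (same call as traced above)
          -> return 3
          rec(t=3) -> return 2  (same call as traced above)
        -> return 5
        rec(t=4) -> return 3  (same call as traced above)
      -> return 8
      rec(t=5) -> return 5  (same call as traced above)
    -> return 13
    rec(t=6) -> return 8  (same call as traced above)
  -> return 21
  rec(t=7) -> return 13  (same call as traced above)
-> return 34

calls is incremented once per call, so count the calls in each subtree. Let C(t) = number of calls made by rec(t).
C(0) = C(1) = 1 (base case, no recursion); C(t) = 1 + C(t - 1) + C(t - 2) otherwise.
C(2) = 1 + C(1) + C(0) = 1 + 1 + 1 = 3
C(3) = 1 + C(2) + C(1) = 1 + 3 + 1 = 5
C(4) = 1 + C(3) + C(2) = 1 + 5 + 3 = 9
C(5) = 1 + C(4) + C(3) = 1 + 9 + 5 = 15
C(6) = 1 + C(5) + C(4) = 1 + 15 + 9 = 25
C(7) = 1 + C(6) + C(5) = 1 + 25 + 15 = 41
C(8) = 1 + C(7) + C(6) = 1 + 41 + 25 = 67
C(9) = 1 + C(8) + C(7) = 1 + 67 + 41 = 109
calls = C(9) = 109

Final answer: 109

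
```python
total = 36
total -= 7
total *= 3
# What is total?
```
Trace:
  total=36
  total=29
  total=87

Final answer: 87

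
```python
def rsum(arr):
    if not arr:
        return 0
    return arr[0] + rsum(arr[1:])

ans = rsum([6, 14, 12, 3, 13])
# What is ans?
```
Call trace:
rsum(arr=[6, 14, 12, 3, 13])
  rsum(arr=[14, 12, 3, 13])
    rsum(arr=[12, 3, 13])
      rsum(arr=[3, 13])
        rsum(arr=[13])
          rsum(arr=[])
          -> return 0
        -> return 13
      -> return 16
    -> return 28
  -> return 42
-> return 48

Final answer: 48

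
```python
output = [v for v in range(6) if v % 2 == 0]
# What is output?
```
Trace:
  v=0
  v=1
  v=2
  v=3
  v=4
  v=5
  output=[0, 2, 4]

Final answer: [0, 2, 4]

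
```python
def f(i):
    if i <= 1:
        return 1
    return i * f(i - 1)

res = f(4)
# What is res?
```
Call trace:
f(i=4)
  f(i=3)
    f(i=2)
      f(i=1)
      -> return 1
    -> return 2
  -> return 6
-> return 24

Final answer: 24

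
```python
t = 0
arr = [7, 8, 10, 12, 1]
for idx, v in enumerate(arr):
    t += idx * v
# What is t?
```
Trace:
  t=0
  t=0, idx=0, v=7
  t=8, idx=1, v=8
  t=28, idx=2, v=10
  t=64, idx=3, v=12
  t=68, idx=4, v=1

Final answer: 68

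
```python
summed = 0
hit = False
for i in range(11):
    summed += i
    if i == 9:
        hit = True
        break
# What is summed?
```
Trace:
  summed=0
  summed=0, hit=False
  summed=0, hit=False, i=0
  summed=1, hit=False, i=1
  summed=3, hit=False, i=2
  summed=6, hit=False, i=3
  summed=10, hit=False, i=4
  summed=15, hit=False, i=5
  summed=21, hit=False, i=6
  summed=28, hit=False, i=7
  summed=36, hit=False, i=8
  summed=45, hit=True, i=9

Final answer: 45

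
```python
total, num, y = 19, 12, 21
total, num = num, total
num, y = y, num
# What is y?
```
Trace:
  total=19, num=12, y=21
  total=12, num=19, y=21
  total=12, num=21, y=19

Final answer: 19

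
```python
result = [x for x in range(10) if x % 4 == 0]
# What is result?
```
Trace:
  x=0
  x=1
  x=2
  x=3
  x=4
  x=5
  x=6
  x=7
  x=8
  x=9
  result=[0, 4, 8]

Final answer: [0, 4, 8]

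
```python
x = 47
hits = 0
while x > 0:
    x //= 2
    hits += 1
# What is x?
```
Trace:
  x=47
  x=47, hits=0
  x=23, hits=1
  x=11, hits=2
  x=5, hits=3
  x=2, hits=4
  x=1, hits=5
  x=0, hits=6

Final answer: 0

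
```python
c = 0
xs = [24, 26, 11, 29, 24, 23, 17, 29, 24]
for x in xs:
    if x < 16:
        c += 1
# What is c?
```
Trace:
  c=0
  c=0, x=24
  c=0, x=26
  c=1, x=11
  c=1, x=29
  c=1, x=24
  c=1, x=23
  c=1, x=17
  c=1, x=29
  c=1, x=24

Final answer: 1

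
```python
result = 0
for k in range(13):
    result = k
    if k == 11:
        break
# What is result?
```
Trace:
  result=0
  result=0, k=0
  result=1, k=1
  result=2, k=2
  result=3, k=3
  result=4, k=4
  result=5, k=5
  result=6, k=6
  result=7, k=7
  result=8, k=8
  result=9, k=9
  result=10, k=10
  result=11, k=11

Final answer: 11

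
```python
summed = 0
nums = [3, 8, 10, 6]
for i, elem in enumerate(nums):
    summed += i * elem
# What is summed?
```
Trace:
  summed=0
  summed=0, i=0, elem=3
  summed=8, i=1, elem=8
  summed=28, i=2, elem=10
  summed=46, i=3, elem=6

Final answer: 46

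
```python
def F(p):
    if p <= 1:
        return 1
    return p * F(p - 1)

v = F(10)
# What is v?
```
Call trace:
F(p=10)
  F(p=9)
    F(p=8)
      F(p=7)
        F(p=6)
          F(p=5)
            F(p=4)
              F(p=3)
                F(p=2)
                  F(p=1)
                  -> return 1
                -> return 2
              -> return 6
            -> return 24
          -> return 120
        -> return 720
      -> return 5040
    -> return 40320
  -> return 362880
-> return 3628800

Final answer: 3628800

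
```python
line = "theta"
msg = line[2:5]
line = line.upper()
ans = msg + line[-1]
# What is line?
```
Trace:
  line='theta'
  line='theta', msg='eta'
  line='THETA', msg='eta'
  line='THETA', msg='eta', ans='etaA'

Final answer: 'THETA'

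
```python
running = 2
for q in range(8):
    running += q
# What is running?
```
Trace:
  running=2
  running=2, q=0
  running=3, q=1
  running=5, q=2
  running=8, q=3
  running=12, q=4
  running=17, q=5
  running=23, q=6
  running=30, q=7

Final answer: 30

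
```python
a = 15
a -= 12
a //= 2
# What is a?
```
Trace:
  a=15
  a=3
  a=1

Final answer: 1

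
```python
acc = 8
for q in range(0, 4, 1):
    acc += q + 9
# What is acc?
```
Trace:
  acc=8
  acc=17, q=0
  acc=27, q=1
  acc=38, q=2
  acc=50, q=3

Final answer: 50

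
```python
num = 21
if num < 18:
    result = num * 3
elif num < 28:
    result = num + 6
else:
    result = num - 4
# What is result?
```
Trace:
  num=21
  num=21, result=27

Final answer: 27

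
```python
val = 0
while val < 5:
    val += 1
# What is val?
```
Trace:
  val=0
  val=1
  val=2
  val=3
  val=4
  val=5

Final answer: 5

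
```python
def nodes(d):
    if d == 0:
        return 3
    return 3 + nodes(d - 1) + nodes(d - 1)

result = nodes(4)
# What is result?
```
Call trace (a repeated sub-call is expanded the first time; later identical calls just restate its return value):
nodes(d=4)
  nodes(d=3)
    nodes(d=2)
      nodes(d=1)
        nodes(d=0)
        -> return 3
        nodes(d=0)
        -> return 3
      -> return 9
      nodes(d=1) -> return 9  (same call as traced above)
    -> return 21
    nodes(d=2) -> return 21  (same call as traced above)
  -> return 45
  nodes(d=3) -> return 45  (same call as traced above)
-> return 93

Final answer: 93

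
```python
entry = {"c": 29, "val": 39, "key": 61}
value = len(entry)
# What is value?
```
Trace:
  entry={'c': 29, 'val': 39, 'key': 61}
  entry={'c': 29, 'val': 39, 'key': 61}, value=3

Final answer: 3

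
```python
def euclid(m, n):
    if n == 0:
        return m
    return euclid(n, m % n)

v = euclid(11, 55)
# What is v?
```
Call trace:
euclid(m=11, n=55)
  euclid(m=55, n=11)
    euclid(m=11, n=0)
    -> return 11
  -> return 11
-> return 11

Final answer: 11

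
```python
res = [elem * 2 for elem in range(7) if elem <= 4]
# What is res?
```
Trace:
  elem=0
  elem=1
  elem=2
  elem=3
  elem=4
  elem=5
  elem=6
  res=[0, 2, 4, 6, 8]

Final answer: [0, 2, 4, 6, 8]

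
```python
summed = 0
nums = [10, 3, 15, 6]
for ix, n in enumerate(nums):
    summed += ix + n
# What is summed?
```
Trace:
  summed=0
  summed=10, ix=0, n=10
  summed=14, ix=1, n=3
  summed=31, ix=2, n=15
  summed=40, ix=3, n=6

Final answer: 40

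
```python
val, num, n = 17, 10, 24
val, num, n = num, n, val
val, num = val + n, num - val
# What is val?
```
Trace:
  val=17, num=10, n=24
  val=10, num=24, n=17
  val=27, num=14, n=17

Final answer: 27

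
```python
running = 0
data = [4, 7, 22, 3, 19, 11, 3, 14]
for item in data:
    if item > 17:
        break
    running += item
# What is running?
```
Trace:
  running=0
  running=4, item=4
  running=11, item=7
  running=11, item=22

Final answer: 11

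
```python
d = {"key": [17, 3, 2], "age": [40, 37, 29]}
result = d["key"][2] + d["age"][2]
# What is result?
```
Trace:
  d={'key': [17, 3, 2], 'age': [40, 37, 29]}
  d={'key': [17, 3, 2], 'age': [40, 37, 29]}, result=31

Final answer: 31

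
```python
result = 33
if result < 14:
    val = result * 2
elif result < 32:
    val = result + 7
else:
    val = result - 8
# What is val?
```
Trace:
  result=33
  result=33, val=25

Final answer: 25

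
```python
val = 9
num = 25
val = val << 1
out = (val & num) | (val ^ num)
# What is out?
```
Trace:
  val=9
  val=9, num=25
  val=18, num=25
  val=18, num=25, out=27

Final answer: 27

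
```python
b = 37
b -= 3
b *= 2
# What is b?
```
Trace:
  b=37
  b=34
  b=68

Final answer: 68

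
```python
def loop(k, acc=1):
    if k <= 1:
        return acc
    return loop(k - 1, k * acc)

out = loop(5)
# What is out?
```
Call trace:
loop(k=5, acc=1)
  loop(k=4, acc=5)
    loop(k=3, acc=20)
      loop(k=2, acc=60)
        loop(k=1, acc=120)
        -> return 120
      -> return 120
    -> return 120
  -> return 120
-> return 120

Final answer: 120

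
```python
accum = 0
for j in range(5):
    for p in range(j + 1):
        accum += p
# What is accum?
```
Trace:
  accum=0
  accum=0, j=0, p=0
  accum=0, j=1, p=0
  accum=1, j=1, p=1
  accum=1, j=2, p=0
  accum=2, j=2, p=1
  accum=4, j=2, p=2
  accum=4, j=3, p=0
  accum=5, j=3, p=1
  accum=7, j=3, p=2
  accum=10, j=3, p=3
  accum=10, j=4, p=0
  accum=11, j=4, p=1
  accum=13, j=4, p=2
  accum=16, j=4, p=3
  accum=20, j=4, p=4

Final answer: 20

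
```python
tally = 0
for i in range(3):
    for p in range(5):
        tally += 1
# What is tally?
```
Trace:
  tally=0
  tally=1, i=0, p=0
  tally=2, i=0, p=1
  tally=3, i=0, p=2
  tally=4, i=0, p=3
  tally=5, i=0, p=4
  tally=6, i=1, p=0
  tally=7, i=1, p=1
  tally=8, i=1, p=2
  tally=9, i=1, p=3
  tally=10, i=1, p=4
  tally=11, i=2, p=0
  tally=12, i=2, p=1
  tally=13, i=2, p=2
  tally=14, i=2, p=3
  tally=15, i=2, p=4

Final answer: 15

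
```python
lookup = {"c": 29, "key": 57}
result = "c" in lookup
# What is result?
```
Trace:
  lookup={'c': 29, 'key': 57}
  lookup={'c': 29, 'key': 57}, result=True

Final answer: True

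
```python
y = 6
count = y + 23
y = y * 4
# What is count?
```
Trace:
  y=6
  y=6, count=29
  y=24, count=29

Final answer: 29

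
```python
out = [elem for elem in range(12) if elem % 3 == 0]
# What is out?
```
Trace:
  elem=0
  elem=1
  elem=2
  elem=3
  elem=4
  elem=5
  elem=6
  elem=7
  elem=8
  elem=9
  elem=10
  elem=11
  out=[0, 3, 6, 9]

Final answer: [0, 3, 6, 9]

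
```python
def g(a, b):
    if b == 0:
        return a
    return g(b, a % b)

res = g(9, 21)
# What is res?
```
Call trace:
g(a=9, b=21)
  g(a=21, b=9)
    g(a=9, b=3)
      g(a=3, b=0)
      -> return 3
    -> return 3
  -> return 3
-> return 3

Final answer: 3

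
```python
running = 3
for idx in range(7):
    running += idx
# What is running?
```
Trace:
  running=3
  running=3, idx=0
  running=4, idx=1
  running=6, idx=2
  running=9, idx=3
  running=13, idx=4
  running=18, idx=5
  running=24, idx=6

Final answer: 24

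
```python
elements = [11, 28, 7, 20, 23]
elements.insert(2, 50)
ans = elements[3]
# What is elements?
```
Trace:
  elements=[11, 28, 7, 20, 23]
  elements=[11, 28, 50, 7, 20, 23]
  elements=[11, 28, 50, 7, 20, 23], ans=7

Final answer: [11, 28, 50, 7, 20, 23]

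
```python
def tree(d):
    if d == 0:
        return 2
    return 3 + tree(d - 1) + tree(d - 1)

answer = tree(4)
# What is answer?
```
Call trace (a repeated sub-call is expanded the first time; later identical calls just restate its return value):
tree(d=4)
  tree(d=3)
    tree(d=2)
      tree(d=1)
        tree(d=0)
        -> return 2
        tree(d=0)
        -> return 2
      -> return 7
      tree(d=1) -> return 7  (same call as traced above)
    -> return 17
    tree(d=2) -> return 17  (same call as traced above)
  -> return 37
  tree(d=3) -> return 37  (same call as traced above)
-> return 77

Final answer: 77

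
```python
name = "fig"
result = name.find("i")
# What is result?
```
Trace:
  name='fig'
  name='fig', result=1

Final answer: 1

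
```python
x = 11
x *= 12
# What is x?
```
Trace:
  x=11
  x=132

Final answer: 132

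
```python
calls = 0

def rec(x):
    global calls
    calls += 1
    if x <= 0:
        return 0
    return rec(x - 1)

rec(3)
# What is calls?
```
Call trace:
rec(x=3)
  rec(x=2)
    rec(x=1)
      rec(x=0)
      -> return 0
    -> return 0
  -> return 0
-> return 0

calls is incremented once per call. rec is entered once for each x = 3, 2, 1, 0 (the x <= 0 call returns without recursing), i.e. 3 + 1 calls.
calls = 4

Final answer: 4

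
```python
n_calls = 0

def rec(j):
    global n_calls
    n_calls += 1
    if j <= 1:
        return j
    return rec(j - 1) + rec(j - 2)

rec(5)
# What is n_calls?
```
Call trace (a repeated sub-call is expanded the first time; later identical calls just restate its return value):
rec(j=5)
  rec(j=4)
    rec(j=3)
      rec(j=2)
        rec(j=1)
        -> return 1
        rec(j=0)
        -> return 0
      -> return 1
      rec(j=1)
      -> return 1
    -> return 2
    rec(j=2) -> return 1  (same call as traced above)
  -> return 3
  rec(j=3) -> return 2  (same call as traced above)
-> return 5

n_calls is incremented once per call, so count the calls in each subtree. Let C(j) = number of calls made by rec(j).
C(0) = C(1) = 1 (base case, no recursion); C(j) = 1 + C(j - 1) + C(j - 2) otherwise.
C(2) = 1 + C(1) + C(0) = 1 + 1 + 1 = 3
C(3) = 1 + C(2) + C(1) = 1 + 3 + 1 = 5
C(4) = 1 + C(3) + C(2) = 1 + 5 + 3 = 9
C(5) = 1 + C(4) + C(3) = 1 + 9 + 5 = 15
n_calls = C(5) = 15

Final answer: 15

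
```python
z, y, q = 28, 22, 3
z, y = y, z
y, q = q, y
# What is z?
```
Trace:
  z=28, y=22, q=3
  z=22, y=28, q=3
  z=22, y=3, q=28

Final answer: 22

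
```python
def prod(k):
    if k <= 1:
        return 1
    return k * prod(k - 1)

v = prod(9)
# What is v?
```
Call trace:
prod(k=9)
  prod(k=8)
    prod(k=7)
      prod(k=6)
        prod(k=5)
          prod(k=4)
            prod(k=3)
              prod(k=2)
                prod(k=1)
                -> return 1
              -> return 2
            -> return 6
          -> return 24
        -> return 120
      -> return 720
    -> return 5040
  -> return 40320
-> return 362880

Final answer: 362880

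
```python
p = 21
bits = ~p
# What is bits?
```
Trace:
  p=21
  p=21, bits=-22

Final answer: -22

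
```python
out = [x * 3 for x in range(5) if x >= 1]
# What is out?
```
Trace:
  x=0
  x=1
  x=2
  x=3
  x=4
  out=[3, 6, 9, 12]

Final answer: [3, 6, 9, 12]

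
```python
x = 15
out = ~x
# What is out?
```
Trace:
  x=15
  x=15, out=-16

Final answer: -16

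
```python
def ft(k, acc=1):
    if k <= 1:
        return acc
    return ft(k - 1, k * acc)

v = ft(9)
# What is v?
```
Call trace:
ft(k=9, acc=1)
  ft(k=8, acc=9)
    ft(k=7, acc=72)
      ft(k=6, acc=504)
        ft(k=5, acc=3024)
          ft(k=4, acc=15120)
            ft(k=3, acc=60480)
              ft(k=2, acc=181440)
                ft(k=1, acc=362880)
                -> return 362880
              -> return 362880
            -> return 362880
          -> return 362880
        -> return 362880
      -> return 362880
    -> return 362880
  -> return 362880
-> return 362880

Final answer: 362880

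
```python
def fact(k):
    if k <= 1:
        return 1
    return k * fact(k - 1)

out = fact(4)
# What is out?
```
Call trace:
fact(k=4)
  fact(k=3)
    fact(k=2)
      fact(k=1)
      -> return 1
    -> return 2
  -> return 6
-> return 24

Final answer: 24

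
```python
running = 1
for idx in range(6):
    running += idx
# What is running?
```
Trace:
  running=1
  running=1, idx=0
  running=2, idx=1
  running=4, idx=2
  running=7, idx=3
  running=11, idx=4
  running=16, idx=5

Final answer: 16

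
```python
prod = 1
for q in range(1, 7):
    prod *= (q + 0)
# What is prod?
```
Trace:
  prod=1
  prod=1, q=1
  prod=2, q=2
  prod=6, q=3
  prod=24, q=4
  prod=120, q=5
  prod=720, q=6

Final answer: 720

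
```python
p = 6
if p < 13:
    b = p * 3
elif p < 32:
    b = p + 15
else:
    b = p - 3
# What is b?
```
Trace:
  p=6
  p=6, b=18

Final answer: 18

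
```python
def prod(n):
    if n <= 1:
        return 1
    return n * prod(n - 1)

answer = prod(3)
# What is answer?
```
Call trace:
prod(n=3)
  prod(n=2)
    prod(n=1)
    -> return 1
  -> return 2
-> return 6

Final answer: 6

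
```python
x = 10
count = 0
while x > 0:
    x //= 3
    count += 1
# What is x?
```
Trace:
  x=10
  x=10, count=0
  x=3, count=1
  x=1, count=2
  x=0, count=3

Final answer: 0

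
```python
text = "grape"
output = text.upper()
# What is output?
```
Trace:
  text='grape'
  text='grape', output='GRAPE'

Final answer: 'GRAPE'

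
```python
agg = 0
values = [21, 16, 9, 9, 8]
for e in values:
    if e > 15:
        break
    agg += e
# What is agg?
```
Trace:
  agg=0
  agg=0, e=21

Final answer: 0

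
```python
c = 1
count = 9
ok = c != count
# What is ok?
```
Trace:
  c=1
  c=1, count=9
  c=1, count=9, ok=True

Final answer: True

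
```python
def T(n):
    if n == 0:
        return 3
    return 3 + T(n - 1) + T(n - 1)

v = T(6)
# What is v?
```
Call trace (a repeated sub-call is expanded the first time; later identical calls just restate its return value):
T(n=6)
  T(n=5)
    T(n=4)
      T(n=3)
        T(n=2)
          T(n=1)
            T(n=0)
            -> return 3
            T(n=0)
            -> return 3
          -> return 9
          T(n=1) -> return 9  (same call as traced above)
        -> return 21
        T(n=2) -> return 21  (same call as traced above)
      -> return 45
      T(n=3) -> return 45  (same call as traced above)
    -> return 93
    T(n=4) -> return 93  (same call as traced above)
  -> return 189
  T(n=5) -> return 189  (same call as traced above)
-> return 381

Final answer: 381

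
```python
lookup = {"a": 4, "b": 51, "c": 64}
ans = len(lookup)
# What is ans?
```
Trace:
  lookup={'a': 4, 'b': 51, 'c': 64}
  lookup={'a': 4, 'b': 51, 'c': 64}, ans=3

Final answer: 3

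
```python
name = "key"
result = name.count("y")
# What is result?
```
Trace:
  name='key'
  name='key', result=1

Final answer: 1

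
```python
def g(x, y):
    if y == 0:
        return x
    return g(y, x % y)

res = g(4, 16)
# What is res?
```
Call trace:
g(x=4, y=16)
  g(x=16, y=4)
    g(x=4, y=0)
    -> return 4
  -> return 4
-> return 4

Final answer: 4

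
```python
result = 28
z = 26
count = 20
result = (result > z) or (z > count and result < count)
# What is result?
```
Trace:
  result=28
  result=28, z=26
  result=28, z=26, count=20
  result=True, z=26, count=20

Final answer: True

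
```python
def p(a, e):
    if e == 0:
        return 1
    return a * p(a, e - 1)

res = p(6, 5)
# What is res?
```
Call trace:
p(a=6, e=5)
  p(a=6, e=4)
    p(a=6, e=3)
      p(a=6, e=2)
        p(a=6, e=1)
          p(a=6, e=0)
          -> return 1
        -> return 6
      -> return 36
    -> return 216
  -> return 1296
-> return 7776

Final answer: 7776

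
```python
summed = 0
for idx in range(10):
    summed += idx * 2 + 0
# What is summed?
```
Trace:
  summed=0
  summed=0, idx=0
  summed=2, idx=1
  summed=6, idx=2
  summed=12, idx=3
  summed=20, idx=4
  summed=30, idx=5
  summed=42, idx=6
  summed=56, idx=7
  summed=72, idx=8
  summed=90, idx=9

Final answer: 90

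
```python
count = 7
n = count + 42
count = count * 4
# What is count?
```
Trace:
  count=7
  count=7, n=49
  count=28, n=49

Final answer: 28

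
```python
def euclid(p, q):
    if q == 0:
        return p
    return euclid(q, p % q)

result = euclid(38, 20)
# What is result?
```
Call trace:
euclid(p=38, q=20)
  euclid(p=20, q=18)
    euclid(p=18, q=2)
      euclid(p=2, q=0)
      -> return 2
    -> return 2
  -> return 2
-> return 2

Final answer: 2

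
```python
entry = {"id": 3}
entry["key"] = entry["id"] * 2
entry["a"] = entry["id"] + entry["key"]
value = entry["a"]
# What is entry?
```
Trace:
  entry={'id': 3}
  entry={'id': 3, 'key': 6}
  entry={'id': 3, 'key': 6, 'a': 9}
  entry={'id': 3, 'key': 6, 'a': 9}, value=9

Final answer: {'id': 3, 'key': 6, 'a': 9}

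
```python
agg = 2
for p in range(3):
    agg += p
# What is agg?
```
Trace:
  agg=2
  agg=2, p=0
  agg=3, p=1
  agg=5, p=2

Final answer: 5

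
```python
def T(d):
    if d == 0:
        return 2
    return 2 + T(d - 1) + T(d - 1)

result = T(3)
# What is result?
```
Call trace (a repeated sub-call is expanded the first time; later identical calls just restate its return value):
T(d=3)
  T(d=2)
    T(d=1)
      T(d=0)
      -> return 2
      T(d=0)
      -> return 2
    -> return 6
    T(d=1) -> return 6  (same call as traced above)
  -> return 14
  T(d=2) -> return 14  (same call as traced above)
-> return 30

Final answer: 30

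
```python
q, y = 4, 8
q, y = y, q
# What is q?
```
Trace:
  q=4, y=8
  q=8, y=4

Final answer: 8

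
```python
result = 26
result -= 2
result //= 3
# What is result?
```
Trace:
  result=26
  result=24
  result=8

Final answer: 8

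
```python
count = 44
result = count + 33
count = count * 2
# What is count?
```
Trace:
  count=44
  count=44, result=77
  count=88, result=77

Final answer: 88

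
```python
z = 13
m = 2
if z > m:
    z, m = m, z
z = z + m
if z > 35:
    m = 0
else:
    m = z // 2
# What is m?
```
Trace:
  z=13
  z=13, m=2
  z=2, m=13
  z=15, m=13
  z=15, m=7

Final answer: 7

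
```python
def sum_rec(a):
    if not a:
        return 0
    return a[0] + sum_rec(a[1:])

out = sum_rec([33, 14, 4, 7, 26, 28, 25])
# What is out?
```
Call trace:
sum_rec(a=[33, 14, 4, 7, 26, 28, 25])
  sum_rec(a=[14, 4, 7, 26, 28, 25])
    sum_rec(a=[4, 7, 26, 28, 25])
      sum_rec(a=[7, 26, 28, 25])
        sum_rec(a=[26, 28, 25])
          sum_rec(a=[28, 25])
            sum_rec(a=[25])
              sum_rec(a=[])
              -> return 0
            -> return 25
          -> return 53
        -> return 79
      -> return 86
    -> return 90
  -> return 104
-> return 137

Final answer: 137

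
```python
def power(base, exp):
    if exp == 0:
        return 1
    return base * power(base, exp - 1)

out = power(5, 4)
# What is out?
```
Call trace:
power(base=5, exp=4)
  power(base=5, exp=3)
    power(base=5, exp=2)
      power(base=5, exp=1)
        power(base=5, exp=0)
        -> return 1
      -> return 5
    -> return 25
  -> return 125
-> return 625

Final answer: 625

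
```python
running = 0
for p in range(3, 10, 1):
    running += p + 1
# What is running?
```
Trace:
  running=0
  running=4, p=3
  running=9, p=4
  running=15, p=5
  running=22, p=6
  running=30, p=7
  running=39, p=8
  running=49, p=9

Final answer: 49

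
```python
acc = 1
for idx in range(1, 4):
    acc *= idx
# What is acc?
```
Trace:
  acc=1
  acc=1, idx=1
  acc=2, idx=2
  acc=6, idx=3

Final answer: 6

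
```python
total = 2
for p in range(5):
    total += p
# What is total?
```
Trace:
  total=2
  total=2, p=0
  total=3, p=1
  total=5, p=2
  total=8, p=3
  total=12, p=4

Final answer: 12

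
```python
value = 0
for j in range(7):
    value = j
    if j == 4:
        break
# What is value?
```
Trace:
  value=0
  value=0, j=0
  value=1, j=1
  value=2, j=2
  value=3, j=3
  value=4, j=4

Final answer: 4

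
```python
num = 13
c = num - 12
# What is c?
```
Trace:
  num=13
  num=13, c=1

Final answer: 1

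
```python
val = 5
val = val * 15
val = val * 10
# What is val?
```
Trace:
  val=5
  val=75
  val=750

Final answer: 750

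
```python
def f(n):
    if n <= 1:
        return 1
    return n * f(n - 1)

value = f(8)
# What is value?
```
Call trace:
f(n=8)
  f(n=7)
    f(n=6)
      f(n=5)
        f(n=4)
          f(n=3)
            f(n=2)
              f(n=1)
              -> return 1
            -> return 2
          -> return 6
        -> return 24
      -> return 120
    -> return 720
  -> return 5040
-> return 40320

Final answer: 40320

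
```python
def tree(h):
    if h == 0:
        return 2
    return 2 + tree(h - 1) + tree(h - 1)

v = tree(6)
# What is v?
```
Call trace (a repeated sub-call is expanded the first time; later identical calls just restate its return value):
tree(h=6)
  tree(h=5)
    tree(h=4)
      tree(h=3)
        tree(h=2)
          tree(h=1)
            tree(h=0)
            -> return 2
            tree(h=0)
            -> return 2
          -> return 6
          tree(h=1) -> return 6  (same call as traced above)
        -> return 14
        tree(h=2) -> return 14  (same call as traced above)
      -> return 30
      tree(h=3) -> return 30  (same call as traced above)
    -> return 62
    tree(h=4) -> return 62  (same call as traced above)
  -> return 126
  tree(h=5) -> return 126  (same call as traced above)
-> return 254

Final answer: 254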